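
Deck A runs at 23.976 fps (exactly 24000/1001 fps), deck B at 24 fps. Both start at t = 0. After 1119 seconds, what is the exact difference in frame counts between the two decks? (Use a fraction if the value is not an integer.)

26856/1001 frames

A emits 24000/1001 × 1119 = 26856000/1001 frames; B emits 24 × 1119 = 26856.
Difference = 26856/1001 frames (≈ 26.8292); B is ahead of A.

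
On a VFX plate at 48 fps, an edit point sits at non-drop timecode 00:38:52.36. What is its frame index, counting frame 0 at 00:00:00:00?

Total seconds to the label: (0 × 3600 + 38 × 60 + 52) = 2332.
Frame index = 2332 × 48 + 36 = 111972.

111972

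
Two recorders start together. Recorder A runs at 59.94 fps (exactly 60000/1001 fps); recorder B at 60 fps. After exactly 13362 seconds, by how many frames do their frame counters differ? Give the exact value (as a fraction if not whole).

A emits 60000/1001 × 13362 = 801720000/1001 frames; B emits 60 × 13362 = 801720.
Difference = 801720/1001 frames (≈ 800.9191); B is ahead of A.

801720/1001 frames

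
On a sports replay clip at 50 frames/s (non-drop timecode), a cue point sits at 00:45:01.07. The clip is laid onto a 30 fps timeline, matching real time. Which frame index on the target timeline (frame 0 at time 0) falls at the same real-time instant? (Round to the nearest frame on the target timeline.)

frame 81034

Source frame index: (0×3600 + 45×60 + 1) × 50 + 7 = 135057.
Real time: 135057 / (50) = 135057/50 s.
Target frame: (135057/50) × (30) = 405171/5 ≈ 81034.200 → 81034.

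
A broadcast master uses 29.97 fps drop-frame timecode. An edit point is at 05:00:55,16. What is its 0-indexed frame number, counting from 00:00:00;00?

As if non-drop at 30 labels/s: (5 × 3600 + 0 × 60 + 55) × 30 + 16 = 541666.
Minute boundaries passed: 300; those not divisible by 10: 300 − 30 = 270; dropped labels = 2 × 270 = 540.
Actual frame index = 541666 − 540 = 541126.

541126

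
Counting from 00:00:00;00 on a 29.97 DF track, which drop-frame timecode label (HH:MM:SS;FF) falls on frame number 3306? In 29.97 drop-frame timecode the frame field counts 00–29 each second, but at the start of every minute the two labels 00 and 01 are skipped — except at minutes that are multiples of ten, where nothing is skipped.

Each 10-minute DF block holds 10 × 60 × 30 − 9 × 2 = 17982 frames. 3306 ÷ 17982 → 0 full blocks, remainder 3306.
Within the partial block the first minute is 1800 frames and each further minute 1798, so 1 further minute boundary passed. Total skipped labels = 18 × 0 + 2 × 1 = 2.
Non-drop label index = 3306 + 2 = 3308; at 30 labels/s that is 00:01:50:08, i.e. DF 00:01:50;08.

00:01:50;08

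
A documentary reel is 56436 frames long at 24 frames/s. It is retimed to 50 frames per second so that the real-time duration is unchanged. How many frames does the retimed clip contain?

117575 frames

Target frames = source frames × (target rate / source rate) = 56436 × (50)/(24) = 56436 × 25/12 = 117575.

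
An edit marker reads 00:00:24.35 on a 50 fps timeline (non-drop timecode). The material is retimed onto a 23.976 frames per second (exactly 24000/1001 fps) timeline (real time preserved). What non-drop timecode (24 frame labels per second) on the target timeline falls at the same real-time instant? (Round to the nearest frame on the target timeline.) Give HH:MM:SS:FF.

00:00:24:16

Source frame index: (0×3600 + 0×60 + 24) × 50 + 35 = 1235.
Real time: 1235 / (50) = 247/10 s.
Target frame: (247/10) × (24000/1001) = 45600/77 ≈ 592.208 → 592.
At 24 labels/s: frame 592 → 00:00:24:16.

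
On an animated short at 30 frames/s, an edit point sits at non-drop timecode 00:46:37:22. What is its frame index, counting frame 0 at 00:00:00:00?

Total seconds to the label: (0 × 3600 + 46 × 60 + 37) = 2797.
Frame index = 2797 × 30 + 22 = 83932.

83932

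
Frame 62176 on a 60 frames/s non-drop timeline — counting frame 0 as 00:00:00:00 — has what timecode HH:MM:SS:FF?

00:17:16:16

62176 ÷ 60 = 1036 full seconds, remainder 16 frames.
1036 s = 0 h 17 min 16 s.
Timecode: 00:17:16:16.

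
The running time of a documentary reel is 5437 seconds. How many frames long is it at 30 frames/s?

163110 frames

Frames = 5437 × 30 = 163110.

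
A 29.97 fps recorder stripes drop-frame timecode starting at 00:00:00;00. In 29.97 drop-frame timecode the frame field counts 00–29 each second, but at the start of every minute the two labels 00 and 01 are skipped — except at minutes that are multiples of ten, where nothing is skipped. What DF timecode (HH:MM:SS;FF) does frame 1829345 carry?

16:57:19;07

Each 10-minute DF block holds 10 × 60 × 30 − 9 × 2 = 17982 frames. 1829345 ÷ 17982 → 101 full blocks, remainder 13163.
Within the partial block the first minute is 1800 frames and each further minute 1798, so 7 further minute boundaries passed. Total skipped labels = 18 × 101 + 2 × 7 = 1832.
Non-drop label index = 1829345 + 1832 = 1831177; at 30 labels/s that is 16:57:19:07, i.e. DF 16:57:19;07.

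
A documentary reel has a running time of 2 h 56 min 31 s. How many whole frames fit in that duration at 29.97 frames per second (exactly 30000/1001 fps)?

317412 frames

2 h 56 min 31 s = 10591 s.
Frames = 10591 × 30000/1001 = 45390000/143 ≈ 317412.5874.
Complete frames: 317412.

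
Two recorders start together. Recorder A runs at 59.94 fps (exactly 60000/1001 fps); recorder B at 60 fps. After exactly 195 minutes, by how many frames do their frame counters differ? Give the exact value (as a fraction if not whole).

54000/77 frames

195 min = 11700 s.
A emits 60000/1001 × 11700 = 54000000/77 frames; B emits 60 × 11700 = 702000.
Difference = 54000/77 frames (≈ 701.2987); B is ahead of A.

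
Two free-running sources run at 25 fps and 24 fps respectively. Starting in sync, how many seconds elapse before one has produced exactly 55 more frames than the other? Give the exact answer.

55 seconds

The gap grows by |24 − 25| = 1 frame per second.
Time for a 55-frame gap: 55 ÷ (1) = 55 s.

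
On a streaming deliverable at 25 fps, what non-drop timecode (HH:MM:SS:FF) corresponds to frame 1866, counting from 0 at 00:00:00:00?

00:01:14:16

1866 ÷ 25 = 74 full seconds, remainder 16 frames.
74 s = 0 h 1 min 14 s.
Timecode: 00:01:14:16.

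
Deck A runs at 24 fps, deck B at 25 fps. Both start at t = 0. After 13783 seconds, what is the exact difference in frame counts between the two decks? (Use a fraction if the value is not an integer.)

A emits 24 × 13783 = 330792 frames; B emits 25 × 13783 = 344575.
Difference = 13783 frames; B is ahead of A.

13783 frames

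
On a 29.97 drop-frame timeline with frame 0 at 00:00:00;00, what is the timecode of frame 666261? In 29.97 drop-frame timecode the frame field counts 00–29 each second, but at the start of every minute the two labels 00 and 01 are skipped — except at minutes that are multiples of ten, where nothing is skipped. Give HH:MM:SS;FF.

06:10:30;27

Ten DF minutes hold 17982 frames, so frame 666261 lies in block 37 (frames 665334–683315) with 927 frames into that block.
The block's first minute is 1800 frames and the rest 1798 each; 927 frames reaches minute 0, so 37 × 18 + 0 × 2 = 666 labels have been skipped so far.
Adding those back, label number 666261 + 666 = 666927 at 30 labels/s is 22230 s + 27 f = 6 h 10 min 30 s frame 27, i.e. 06:10:30;27.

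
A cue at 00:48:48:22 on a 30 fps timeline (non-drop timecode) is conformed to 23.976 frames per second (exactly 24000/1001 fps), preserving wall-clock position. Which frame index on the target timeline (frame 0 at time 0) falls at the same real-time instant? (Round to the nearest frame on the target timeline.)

Source frame index: (0×3600 + 48×60 + 48) × 30 + 22 = 87862.
Real time: 87862 / (30) = 43931/15 s.
Target frame: (43931/15) × (24000/1001) = 70289600/1001 ≈ 70219.381 → 70219.

frame 70219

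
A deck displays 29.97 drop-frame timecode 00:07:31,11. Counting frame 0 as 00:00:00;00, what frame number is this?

As if non-drop at 30 labels/s: (0 × 3600 + 7 × 60 + 31) × 30 + 11 = 13541.
Minute boundaries passed: 7; those not divisible by 10: 7 − 0 = 7; dropped labels = 2 × 7 = 14.
Actual frame index = 13541 − 14 = 13527.

13527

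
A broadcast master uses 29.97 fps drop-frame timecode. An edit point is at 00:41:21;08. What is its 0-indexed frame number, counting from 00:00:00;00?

As if non-drop at 30 labels/s: (0 × 3600 + 41 × 60 + 21) × 30 + 8 = 74438.
Minute boundaries passed: 41; those not divisible by 10: 41 − 4 = 37; dropped labels = 2 × 37 = 74.
Actual frame index = 74438 − 74 = 74364.

74364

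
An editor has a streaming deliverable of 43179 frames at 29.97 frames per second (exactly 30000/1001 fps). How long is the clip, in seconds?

1440.7393 seconds

Running time = 43179 / (30000/1001) = 1440.7393 s.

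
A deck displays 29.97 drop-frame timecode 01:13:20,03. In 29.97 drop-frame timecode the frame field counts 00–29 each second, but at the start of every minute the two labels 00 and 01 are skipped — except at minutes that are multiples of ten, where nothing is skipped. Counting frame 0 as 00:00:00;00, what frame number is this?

Complete 10-minute blocks: 7, each 17982 frames → 125874.
Remaining 3 whole minutes in the current block: 1800 + 2 × 1798 = 5396 frames.
Within the current minute: 20 × 30 + 3 − 2 = 601 (labels ;00/;01 skipped at this minute). Total = 125874 + 5396 + 601 = 131871.

131871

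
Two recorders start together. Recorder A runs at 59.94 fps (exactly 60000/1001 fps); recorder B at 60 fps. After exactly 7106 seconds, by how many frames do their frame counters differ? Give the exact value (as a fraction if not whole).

38760/91 frames

A emits 60000/1001 × 7106 = 38760000/91 frames; B emits 60 × 7106 = 426360.
Difference = 38760/91 frames (≈ 425.9341); B is ahead of A.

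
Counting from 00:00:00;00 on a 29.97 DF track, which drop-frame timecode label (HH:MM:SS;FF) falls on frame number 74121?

00:41:13;05

Each 10-minute DF block holds 10 × 60 × 30 − 9 × 2 = 17982 frames. 74121 ÷ 17982 → 4 full blocks, remainder 2193.
Within the partial block the first minute is 1800 frames and each further minute 1798, so 1 further minute boundary passed. Total skipped labels = 18 × 4 + 2 × 1 = 74.
Non-drop label index = 74121 + 74 = 74195; at 30 labels/s that is 00:41:13:05, i.e. DF 00:41:13;05.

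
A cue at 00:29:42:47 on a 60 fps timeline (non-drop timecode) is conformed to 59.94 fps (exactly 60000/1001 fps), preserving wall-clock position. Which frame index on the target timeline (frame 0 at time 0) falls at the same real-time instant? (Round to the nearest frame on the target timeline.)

Source frame index: (0×3600 + 29×60 + 42) × 60 + 47 = 106967.
Real time: 106967 / (60) = 106967/60 s.
Target frame: (106967/60) × (60000/1001) = 15281000/143 ≈ 106860.140 → 106860.

frame 106860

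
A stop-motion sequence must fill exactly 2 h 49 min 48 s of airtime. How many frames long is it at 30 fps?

2 h 49 min 48 s = 10188 s.
Frames = 10188 × 30 = 305640.

305640 frames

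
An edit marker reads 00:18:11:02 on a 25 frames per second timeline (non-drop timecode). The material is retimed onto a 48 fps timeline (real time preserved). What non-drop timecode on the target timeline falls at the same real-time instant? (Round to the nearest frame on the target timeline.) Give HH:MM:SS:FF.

Source frame index: (0×3600 + 18×60 + 11) × 25 + 2 = 27277.
Real time: 27277 / (25) = 27277/25 s.
Target frame: (27277/25) × (48) = 1309296/25 ≈ 52371.840 → 52372.
At 48 labels/s: frame 52372 → 00:18:11:04.

00:18:11:04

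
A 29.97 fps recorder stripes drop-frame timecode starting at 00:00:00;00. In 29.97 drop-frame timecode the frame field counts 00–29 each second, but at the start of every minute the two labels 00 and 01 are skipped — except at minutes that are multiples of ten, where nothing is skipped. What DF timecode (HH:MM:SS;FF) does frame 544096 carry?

05:02:34;20

Ten DF minutes hold 17982 frames, so frame 544096 lies in block 30 (frames 539460–557441) with 4636 frames into that block.
The block's first minute is 1800 frames and the rest 1798 each; 4636 frames reaches minute 2, so 30 × 18 + 2 × 2 = 544 labels have been skipped so far.
Adding those back, label number 544096 + 544 = 544640 at 30 labels/s is 18154 s + 20 f = 5 h 2 min 34 s frame 20, i.e. 05:02:34;20.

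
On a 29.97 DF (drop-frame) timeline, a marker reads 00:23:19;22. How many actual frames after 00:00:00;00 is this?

41950

Complete 10-minute blocks: 2, each 17982 frames → 35964.
Remaining 3 whole minutes in the current block: 1800 + 2 × 1798 = 5396 frames.
Within the current minute: 19 × 30 + 22 − 2 = 590 (labels ;00/;01 skipped at this minute). Total = 35964 + 5396 + 590 = 41950.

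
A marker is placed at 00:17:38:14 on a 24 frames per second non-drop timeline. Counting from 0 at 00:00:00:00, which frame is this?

25406

Total seconds to the label: (0 × 3600 + 17 × 60 + 38) = 1058.
Frame index = 1058 × 24 + 14 = 25406.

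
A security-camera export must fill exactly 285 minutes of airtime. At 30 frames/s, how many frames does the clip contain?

513000 frames

285 min = 17100 s.
Frames = 17100 × 30 = 513000.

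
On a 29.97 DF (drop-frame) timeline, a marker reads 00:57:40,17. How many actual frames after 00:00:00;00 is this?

103713

As if non-drop at 30 labels/s: (0 × 3600 + 57 × 60 + 40) × 30 + 17 = 103817.
Minute boundaries passed: 57; those not divisible by 10: 57 − 5 = 52; dropped labels = 2 × 52 = 104.
Actual frame index = 103817 − 104 = 103713.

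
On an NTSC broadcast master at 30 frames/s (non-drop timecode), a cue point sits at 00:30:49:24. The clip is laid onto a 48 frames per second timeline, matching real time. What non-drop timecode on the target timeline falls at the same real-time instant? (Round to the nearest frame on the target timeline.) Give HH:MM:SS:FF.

Source frame index: (0×3600 + 30×60 + 49) × 30 + 24 = 55494.
Real time: 55494 / (30) = 9249/5 s.
Target frame: (9249/5) × (48) = 443952/5 ≈ 88790.400 → 88790.
At 48 labels/s: frame 88790 → 00:30:49:38.

00:30:49:38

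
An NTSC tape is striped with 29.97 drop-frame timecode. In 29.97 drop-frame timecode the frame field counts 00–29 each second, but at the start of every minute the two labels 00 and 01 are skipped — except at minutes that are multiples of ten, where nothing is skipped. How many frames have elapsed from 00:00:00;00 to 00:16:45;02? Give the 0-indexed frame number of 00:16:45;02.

30122

Complete 10-minute blocks: 1, each 17982 frames → 17982.
Remaining 6 whole minutes in the current block: 1800 + 5 × 1798 = 10790 frames.
Within the current minute: 45 × 30 + 2 − 2 = 1350 (labels ;00/;01 skipped at this minute). Total = 17982 + 10790 + 1350 = 30122.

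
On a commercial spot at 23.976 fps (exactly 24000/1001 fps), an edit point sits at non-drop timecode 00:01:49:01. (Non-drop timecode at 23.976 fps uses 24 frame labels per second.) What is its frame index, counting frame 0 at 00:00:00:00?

Total seconds to the label: (0 × 3600 + 1 × 60 + 49) = 109.
Frame index = 109 × 24 + 1 = 2617.

2617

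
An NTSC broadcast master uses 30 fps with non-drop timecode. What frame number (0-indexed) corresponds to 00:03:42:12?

Total seconds to the label: (0 × 3600 + 3 × 60 + 42) = 222.
Frame index = 222 × 30 + 12 = 6672.

frame 6672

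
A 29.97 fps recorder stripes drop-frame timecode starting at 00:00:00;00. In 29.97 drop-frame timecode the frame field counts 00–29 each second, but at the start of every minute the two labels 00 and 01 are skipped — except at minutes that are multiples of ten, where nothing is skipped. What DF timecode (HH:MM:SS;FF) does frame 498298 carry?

Ten DF minutes hold 17982 frames, so frame 498298 lies in block 27 (frames 485514–503495) with 12784 frames into that block.
The block's first minute is 1800 frames and the rest 1798 each; 12784 frames reaches minute 7, so 27 × 18 + 7 × 2 = 500 labels have been skipped so far.
Adding those back, label number 498298 + 500 = 498798 at 30 labels/s is 16626 s + 18 f = 4 h 37 min 6 s frame 18, i.e. 04:37:06;18.

04:37:06;18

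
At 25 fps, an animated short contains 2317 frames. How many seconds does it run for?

92.68 seconds

Running time = 2317 / (25) = 92.68 s.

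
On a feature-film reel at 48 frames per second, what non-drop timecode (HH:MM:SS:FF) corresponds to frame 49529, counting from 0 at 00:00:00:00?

49529 ÷ 48 = 1031 full seconds, remainder 41 frames.
1031 s = 0 h 17 min 11 s.
Timecode: 00:17:11:41.

00:17:11:41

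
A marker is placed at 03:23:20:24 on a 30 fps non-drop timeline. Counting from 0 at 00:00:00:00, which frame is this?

366024

Total seconds to the label: (3 × 3600 + 23 × 60 + 20) = 12200.
Frame index = 12200 × 30 + 24 = 366024.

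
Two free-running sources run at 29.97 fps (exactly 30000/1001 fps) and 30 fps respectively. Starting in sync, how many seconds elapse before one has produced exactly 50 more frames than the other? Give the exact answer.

5005/3 seconds

The gap grows by |30 − 30000/1001| = 30/1001 frames per second.
Time for a 50-frame gap: 50 ÷ (30/1001) = 5005/3 s.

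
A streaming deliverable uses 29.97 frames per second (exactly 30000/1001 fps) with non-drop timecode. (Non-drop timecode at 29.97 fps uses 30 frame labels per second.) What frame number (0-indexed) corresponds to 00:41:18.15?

Total seconds to the label: (0 × 3600 + 41 × 60 + 18) = 2478.
Frame index = 2478 × 30 + 15 = 74355.

frame 74355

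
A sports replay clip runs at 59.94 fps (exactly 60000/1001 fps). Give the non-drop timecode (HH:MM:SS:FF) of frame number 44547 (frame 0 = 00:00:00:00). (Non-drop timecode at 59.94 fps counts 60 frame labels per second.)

00:12:22:27

44547 ÷ 60 = 742 full seconds, remainder 27 frames.
742 s = 0 h 12 min 22 s.
Timecode: 00:12:22:27.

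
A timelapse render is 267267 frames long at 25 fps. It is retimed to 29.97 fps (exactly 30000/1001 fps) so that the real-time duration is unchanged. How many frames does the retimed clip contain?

320400 frames

Target frames = source frames × (target rate / source rate) = 267267 × (30000/1001)/(25) = 267267 × 1200/1001 = 320400.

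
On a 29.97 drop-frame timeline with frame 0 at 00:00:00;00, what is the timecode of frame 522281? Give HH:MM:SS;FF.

04:50:26;23

Ten DF minutes hold 17982 frames, so frame 522281 lies in block 29 (frames 521478–539459) with 803 frames into that block.
The block's first minute is 1800 frames and the rest 1798 each; 803 frames reaches minute 0, so 29 × 18 + 0 × 2 = 522 labels have been skipped so far.
Adding those back, label number 522281 + 522 = 522803 at 30 labels/s is 17426 s + 23 f = 4 h 50 min 26 s frame 23, i.e. 04:50:26;23.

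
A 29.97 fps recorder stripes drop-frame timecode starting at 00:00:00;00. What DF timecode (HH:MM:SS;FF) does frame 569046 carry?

Ten DF minutes hold 17982 frames, so frame 569046 lies in block 31 (frames 557442–575423) with 11604 frames into that block.
The block's first minute is 1800 frames and the rest 1798 each; 11604 frames reaches minute 6, so 31 × 18 + 6 × 2 = 570 labels have been skipped so far.
Adding those back, label number 569046 + 570 = 569616 at 30 labels/s is 18987 s + 6 f = 5 h 16 min 27 s frame 6, i.e. 05:16:27;06.

05:16:27;06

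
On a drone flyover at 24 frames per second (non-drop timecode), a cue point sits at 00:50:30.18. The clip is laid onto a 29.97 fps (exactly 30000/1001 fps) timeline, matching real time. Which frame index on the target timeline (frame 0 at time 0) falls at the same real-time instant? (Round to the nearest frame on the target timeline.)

frame 90832

Source frame index: (0×3600 + 50×60 + 30) × 24 + 18 = 72738.
Real time: 72738 / (24) = 12123/4 s.
Target frame: (12123/4) × (30000/1001) = 90922500/1001 ≈ 90831.668 → 90832.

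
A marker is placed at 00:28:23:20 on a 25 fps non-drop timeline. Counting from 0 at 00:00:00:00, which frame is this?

frame 42595

Total seconds to the label: (0 × 3600 + 28 × 60 + 23) = 1703.
Frame index = 1703 × 25 + 20 = 42595.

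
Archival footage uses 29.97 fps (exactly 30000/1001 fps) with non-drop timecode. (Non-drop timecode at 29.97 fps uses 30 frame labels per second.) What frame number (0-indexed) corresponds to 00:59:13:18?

Total seconds to the label: (0 × 3600 + 59 × 60 + 13) = 3553.
Frame index = 3553 × 30 + 18 = 106608.

frame 106608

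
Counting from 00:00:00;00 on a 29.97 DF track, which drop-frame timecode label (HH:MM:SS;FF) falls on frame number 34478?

Ten DF minutes hold 17982 frames, so frame 34478 lies in block 1 (frames 17982–35963) with 16496 frames into that block.
The block's first minute is 1800 frames and the rest 1798 each; 16496 frames reaches minute 9, so 1 × 18 + 9 × 2 = 36 labels have been skipped so far.
Adding those back, label number 34478 + 36 = 34514 at 30 labels/s is 1150 s + 14 f = 0 h 19 min 10 s frame 14, i.e. 00:19:10;14.

00:19:10;14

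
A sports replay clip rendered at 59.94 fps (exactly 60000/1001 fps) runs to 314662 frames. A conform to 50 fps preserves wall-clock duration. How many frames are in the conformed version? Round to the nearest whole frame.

262481 frames

Frames at target rate = 314662 × (50) / (60000/1001) = 157488331/600 ≈ 262480.552.
Nearest whole frame: 262481.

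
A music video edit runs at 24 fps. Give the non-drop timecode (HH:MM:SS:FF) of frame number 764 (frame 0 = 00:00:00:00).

00:00:31:20

764 ÷ 24 = 31 full seconds, remainder 20 frames.
31 s = 0 h 0 min 31 s.
Timecode: 00:00:31:20.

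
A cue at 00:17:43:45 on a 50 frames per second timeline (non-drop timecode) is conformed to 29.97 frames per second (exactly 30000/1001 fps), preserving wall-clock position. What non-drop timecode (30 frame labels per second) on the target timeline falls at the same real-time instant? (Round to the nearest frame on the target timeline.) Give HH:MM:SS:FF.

Source frame index: (0×3600 + 17×60 + 43) × 50 + 45 = 53195.
Real time: 53195 / (50) = 10639/10 s.
Target frame: (10639/10) × (30000/1001) = 31917000/1001 ≈ 31885.115 → 31885.
At 30 labels/s: frame 31885 → 00:17:42:25.

00:17:42:25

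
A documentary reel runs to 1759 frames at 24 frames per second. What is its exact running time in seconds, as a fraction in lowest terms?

1759/24 seconds

Running time = 1759 ÷ (24) = 1759 × 1/24 = 1759/24 s.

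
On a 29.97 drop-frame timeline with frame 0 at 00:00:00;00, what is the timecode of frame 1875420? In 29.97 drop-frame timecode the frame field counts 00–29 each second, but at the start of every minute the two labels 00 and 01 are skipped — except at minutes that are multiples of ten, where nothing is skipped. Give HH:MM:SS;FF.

Each 10-minute DF block holds 10 × 60 × 30 − 9 × 2 = 17982 frames. 1875420 ÷ 17982 → 104 full blocks, remainder 5292.
Within the partial block the first minute is 1800 frames and each further minute 1798, so 2 further minute boundaries passed. Total skipped labels = 18 × 104 + 2 × 2 = 1876.
Non-drop label index = 1875420 + 1876 = 1877296; at 30 labels/s that is 17:22:56:16, i.e. DF 17:22:56;16.

17:22:56;16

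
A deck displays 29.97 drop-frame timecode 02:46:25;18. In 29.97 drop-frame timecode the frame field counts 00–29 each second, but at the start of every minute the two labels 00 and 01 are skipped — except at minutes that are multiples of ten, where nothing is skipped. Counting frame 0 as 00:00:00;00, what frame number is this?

Complete 10-minute blocks: 16, each 17982 frames → 287712.
Remaining 6 whole minutes in the current block: 1800 + 5 × 1798 = 10790 frames.
Within the current minute: 25 × 30 + 18 − 2 = 766 (labels ;00/;01 skipped at this minute). Total = 287712 + 10790 + 766 = 299268.

299268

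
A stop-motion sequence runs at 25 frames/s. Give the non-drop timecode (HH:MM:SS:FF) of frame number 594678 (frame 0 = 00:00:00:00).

06:36:27:03

594678 ÷ 25 = 23787 full seconds, remainder 3 frames.
23787 s = 6 h 36 min 27 s.
Timecode: 06:36:27:03.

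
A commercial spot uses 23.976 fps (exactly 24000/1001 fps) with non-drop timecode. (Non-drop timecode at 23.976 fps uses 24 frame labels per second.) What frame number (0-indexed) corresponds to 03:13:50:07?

frame 279127

Total seconds to the label: (3 × 3600 + 13 × 60 + 50) = 11630.
Frame index = 11630 × 24 + 7 = 279127.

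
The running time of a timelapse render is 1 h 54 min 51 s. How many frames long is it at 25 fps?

172275 frames

1 h 54 min 51 s = 6891 s.
Frames = 6891 × 25 = 172275.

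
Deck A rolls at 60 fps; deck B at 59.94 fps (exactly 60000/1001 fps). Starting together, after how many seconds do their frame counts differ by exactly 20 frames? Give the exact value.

The gap grows by |60000/1001 − 60| = 60/1001 frames per second.
Time for a 20-frame gap: 20 ÷ (60/1001) = 1001/3 s.

1001/3 seconds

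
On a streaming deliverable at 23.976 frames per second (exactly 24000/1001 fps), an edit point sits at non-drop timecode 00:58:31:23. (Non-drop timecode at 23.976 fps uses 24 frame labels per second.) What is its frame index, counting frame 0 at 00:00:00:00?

frame 84287

Total seconds to the label: (0 × 3600 + 58 × 60 + 31) = 3511.
Frame index = 3511 × 24 + 23 = 84287.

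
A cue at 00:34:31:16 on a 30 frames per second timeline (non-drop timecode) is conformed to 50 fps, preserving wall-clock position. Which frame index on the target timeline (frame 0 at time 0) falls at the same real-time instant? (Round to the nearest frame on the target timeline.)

Source frame index: (0×3600 + 34×60 + 31) × 30 + 16 = 62146.
Real time: 62146 / (30) = 31073/15 s.
Target frame: (31073/15) × (50) = 310730/3 ≈ 103576.667 → 103577.

frame 103577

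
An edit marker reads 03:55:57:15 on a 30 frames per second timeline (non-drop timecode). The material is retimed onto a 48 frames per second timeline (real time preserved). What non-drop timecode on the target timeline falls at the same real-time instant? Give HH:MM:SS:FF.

Source frame index: (3×3600 + 55×60 + 57) × 30 + 15 = 424725.
Real time: 424725 / (30) = 28315/2 s.
Target frame: (28315/2) × (48) = 679560.
At 48 labels/s: frame 679560 → 03:55:57:24.

03:55:57:24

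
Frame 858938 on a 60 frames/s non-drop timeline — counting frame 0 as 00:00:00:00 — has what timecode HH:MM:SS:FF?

858938 ÷ 60 = 14315 full seconds, remainder 38 frames.
14315 s = 3 h 58 min 35 s.
Timecode: 03:58:35:38.

03:58:35:38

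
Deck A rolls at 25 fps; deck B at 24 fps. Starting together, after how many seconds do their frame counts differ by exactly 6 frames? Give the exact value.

6 seconds

The gap grows by |24 − 25| = 1 frame per second.
Time for a 6-frame gap: 6 ÷ (1) = 6 s.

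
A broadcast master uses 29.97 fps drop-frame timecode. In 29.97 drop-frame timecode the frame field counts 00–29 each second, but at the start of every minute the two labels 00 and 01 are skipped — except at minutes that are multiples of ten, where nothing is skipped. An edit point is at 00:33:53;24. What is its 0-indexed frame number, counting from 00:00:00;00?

As if non-drop at 30 labels/s: (0 × 3600 + 33 × 60 + 53) × 30 + 24 = 61014.
Minute boundaries passed: 33; those not divisible by 10: 33 − 3 = 30; dropped labels = 2 × 30 = 60.
Actual frame index = 61014 − 60 = 60954.

60954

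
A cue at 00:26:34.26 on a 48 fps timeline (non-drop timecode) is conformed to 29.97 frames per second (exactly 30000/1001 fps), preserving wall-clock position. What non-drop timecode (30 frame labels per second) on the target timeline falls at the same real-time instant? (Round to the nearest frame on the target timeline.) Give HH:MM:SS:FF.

00:26:32:28

Source frame index: (0×3600 + 26×60 + 34) × 48 + 26 = 76538.
Real time: 76538 / (48) = 38269/24 s.
Target frame: (38269/24) × (30000/1001) = 621250/13 ≈ 47788.462 → 47788.
At 30 labels/s: frame 47788 → 00:26:32:28.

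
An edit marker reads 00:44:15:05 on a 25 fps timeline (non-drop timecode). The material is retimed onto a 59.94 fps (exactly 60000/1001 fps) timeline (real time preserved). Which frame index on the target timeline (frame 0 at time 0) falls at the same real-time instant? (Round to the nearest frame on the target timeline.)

Source frame index: (0×3600 + 44×60 + 15) × 25 + 5 = 66380.
Real time: 66380 / (25) = 13276/5 s.
Target frame: (13276/5) × (60000/1001) = 159312000/1001 ≈ 159152.847 → 159153.

frame 159153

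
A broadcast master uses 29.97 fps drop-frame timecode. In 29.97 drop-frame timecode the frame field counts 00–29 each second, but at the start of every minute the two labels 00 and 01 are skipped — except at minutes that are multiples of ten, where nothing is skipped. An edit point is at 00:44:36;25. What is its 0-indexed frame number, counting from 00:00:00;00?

As if non-drop at 30 labels/s: (0 × 3600 + 44 × 60 + 36) × 30 + 25 = 80305.
Minute boundaries passed: 44; those not divisible by 10: 44 − 4 = 40; dropped labels = 2 × 40 = 80.
Actual frame index = 80305 − 80 = 80225.

80225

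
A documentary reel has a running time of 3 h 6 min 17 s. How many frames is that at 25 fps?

3 h 6 min 17 s = 11177 s.
Frames = 11177 × 25 = 279425.

279425 frames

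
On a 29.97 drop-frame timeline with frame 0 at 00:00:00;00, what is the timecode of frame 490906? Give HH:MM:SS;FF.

04:32:59;26

Each 10-minute DF block holds 10 × 60 × 30 − 9 × 2 = 17982 frames. 490906 ÷ 17982 → 27 full blocks, remainder 5392.
Within the partial block the first minute is 1800 frames and each further minute 1798, so 2 further minute boundaries passed. Total skipped labels = 18 × 27 + 2 × 2 = 490.
Non-drop label index = 490906 + 490 = 491396; at 30 labels/s that is 04:32:59:26, i.e. DF 04:32:59;26.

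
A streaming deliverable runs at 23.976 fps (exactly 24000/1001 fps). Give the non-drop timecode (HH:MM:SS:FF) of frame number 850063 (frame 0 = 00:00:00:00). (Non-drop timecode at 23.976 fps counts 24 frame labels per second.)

09:50:19:07

850063 ÷ 24 = 35419 full seconds, remainder 7 frames.
35419 s = 9 h 50 min 19 s.
Timecode: 09:50:19:07.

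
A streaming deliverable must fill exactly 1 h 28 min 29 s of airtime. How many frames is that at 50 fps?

265450 frames

1 h 28 min 29 s = 5309 s.
Frames = 5309 × 50 = 265450.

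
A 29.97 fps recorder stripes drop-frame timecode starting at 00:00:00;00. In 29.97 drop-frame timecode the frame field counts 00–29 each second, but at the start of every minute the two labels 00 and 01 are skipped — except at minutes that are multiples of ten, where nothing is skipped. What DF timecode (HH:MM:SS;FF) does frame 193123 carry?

Each 10-minute DF block holds 10 × 60 × 30 − 9 × 2 = 17982 frames. 193123 ÷ 17982 → 10 full blocks, remainder 13303.
Within the partial block the first minute is 1800 frames and each further minute 1798, so 7 further minute boundaries passed. Total skipped labels = 18 × 10 + 2 × 7 = 194.
Non-drop label index = 193123 + 194 = 193317; at 30 labels/s that is 01:47:23:27, i.e. DF 01:47:23;27.

01:47:23;27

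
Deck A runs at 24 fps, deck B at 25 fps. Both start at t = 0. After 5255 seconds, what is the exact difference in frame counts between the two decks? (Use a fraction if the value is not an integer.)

5255 frames

A emits 24 × 5255 = 126120 frames; B emits 25 × 5255 = 131375.
Difference = 5255 frames; B is ahead of A.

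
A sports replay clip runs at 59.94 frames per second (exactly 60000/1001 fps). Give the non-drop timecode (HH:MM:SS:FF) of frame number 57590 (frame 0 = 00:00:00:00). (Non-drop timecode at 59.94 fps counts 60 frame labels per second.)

00:15:59:50

57590 ÷ 60 = 959 full seconds, remainder 50 frames.
959 s = 0 h 15 min 59 s.
Timecode: 00:15:59:50.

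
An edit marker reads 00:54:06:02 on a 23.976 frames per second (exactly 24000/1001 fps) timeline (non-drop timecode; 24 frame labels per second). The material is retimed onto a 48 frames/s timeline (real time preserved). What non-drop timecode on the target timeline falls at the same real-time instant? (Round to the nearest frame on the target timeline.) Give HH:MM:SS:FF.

00:54:09:16

Source frame index: (0×3600 + 54×60 + 6) × 24 + 2 = 77906.
Real time: 77906 / (24000/1001) = 38991953/12000 s.
Target frame: (38991953/12000) × (48) = 38991953/250 ≈ 155967.812 → 155968.
At 48 labels/s: frame 155968 → 00:54:09:16.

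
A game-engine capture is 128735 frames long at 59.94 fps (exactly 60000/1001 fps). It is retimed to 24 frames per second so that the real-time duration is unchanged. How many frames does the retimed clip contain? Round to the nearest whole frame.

Frames at target rate = 128735 × (24) / (60000/1001) = 25772747/500 ≈ 51545.494.
Nearest whole frame: 51545.

51545 frames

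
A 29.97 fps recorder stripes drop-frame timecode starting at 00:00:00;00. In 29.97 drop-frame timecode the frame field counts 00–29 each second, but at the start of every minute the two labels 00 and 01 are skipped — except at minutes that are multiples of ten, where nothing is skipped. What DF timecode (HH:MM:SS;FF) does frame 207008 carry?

Ten DF minutes hold 17982 frames, so frame 207008 lies in block 11 (frames 197802–215783) with 9206 frames into that block.
The block's first minute is 1800 frames and the rest 1798 each; 9206 frames reaches minute 5, so 11 × 18 + 5 × 2 = 208 labels have been skipped so far.
Adding those back, label number 207008 + 208 = 207216 at 30 labels/s is 6907 s + 6 f = 1 h 55 min 7 s frame 6, i.e. 01:55:07;06.

01:55:07;06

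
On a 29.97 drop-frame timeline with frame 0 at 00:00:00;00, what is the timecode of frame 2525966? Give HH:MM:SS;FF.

23:24:43;04

Each 10-minute DF block holds 10 × 60 × 30 − 9 × 2 = 17982 frames. 2525966 ÷ 17982 → 140 full blocks, remainder 8486.
Within the partial block the first minute is 1800 frames and each further minute 1798, so 4 further minute boundaries passed. Total skipped labels = 18 × 140 + 2 × 4 = 2528.
Non-drop label index = 2525966 + 2528 = 2528494; at 30 labels/s that is 23:24:43:04, i.e. DF 23:24:43;04.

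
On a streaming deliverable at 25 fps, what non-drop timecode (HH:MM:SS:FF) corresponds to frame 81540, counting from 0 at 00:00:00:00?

81540 ÷ 25 = 3261 full seconds, remainder 15 frames.
3261 s = 0 h 54 min 21 s.
Timecode: 00:54:21:15.

00:54:21:15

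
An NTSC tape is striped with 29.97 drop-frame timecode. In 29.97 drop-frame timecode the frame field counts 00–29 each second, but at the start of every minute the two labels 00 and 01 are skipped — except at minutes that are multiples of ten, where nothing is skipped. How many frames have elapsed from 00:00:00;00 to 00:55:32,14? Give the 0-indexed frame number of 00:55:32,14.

99874

Complete 10-minute blocks: 5, each 17982 frames → 89910.
Remaining 5 whole minutes in the current block: 1800 + 4 × 1798 = 8992 frames.
Within the current minute: 32 × 30 + 14 − 2 = 972 (labels ;00/;01 skipped at this minute). Total = 89910 + 8992 + 972 = 99874.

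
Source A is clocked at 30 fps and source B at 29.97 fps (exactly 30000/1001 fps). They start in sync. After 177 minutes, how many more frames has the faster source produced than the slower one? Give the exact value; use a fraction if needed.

318600/1001 frames

177 min = 10620 s.
A emits 30 × 10620 = 318600 frames; B emits 30000/1001 × 10620 = 318600000/1001.
Difference = 318600/1001 frames (≈ 318.2817); B is behind A.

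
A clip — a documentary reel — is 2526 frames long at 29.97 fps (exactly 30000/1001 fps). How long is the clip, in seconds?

84.2842 seconds

Running time = 2526 / (30000/1001) = 84.2842 s.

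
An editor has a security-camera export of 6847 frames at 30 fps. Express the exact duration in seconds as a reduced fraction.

6847/30 seconds

Running time = 6847 ÷ (30) = 6847 × 1/30 = 6847/30 s.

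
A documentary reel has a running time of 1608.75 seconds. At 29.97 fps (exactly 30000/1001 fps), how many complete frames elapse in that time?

48214 frames

Frames = 1608.75 × 30000/1001 = 337500/7 ≈ 48214.2857.
Complete frames: 48214.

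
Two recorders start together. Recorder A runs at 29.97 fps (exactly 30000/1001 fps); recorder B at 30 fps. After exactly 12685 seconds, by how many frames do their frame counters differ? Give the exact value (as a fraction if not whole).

380550/1001 frames

A emits 30000/1001 × 12685 = 380550000/1001 frames; B emits 30 × 12685 = 380550.
Difference = 380550/1001 frames (≈ 380.1698); B is ahead of A.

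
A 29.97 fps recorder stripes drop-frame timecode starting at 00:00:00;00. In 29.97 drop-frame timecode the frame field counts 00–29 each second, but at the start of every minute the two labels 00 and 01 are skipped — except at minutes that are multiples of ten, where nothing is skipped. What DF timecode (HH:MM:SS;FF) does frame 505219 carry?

Each 10-minute DF block holds 10 × 60 × 30 − 9 × 2 = 17982 frames. 505219 ÷ 17982 → 28 full blocks, remainder 1723.
Within the partial block the first minute is 1800 frames and each further minute 1798, so 0 further minute boundaries passed. Total skipped labels = 18 × 28 + 2 × 0 = 504.
Non-drop label index = 505219 + 504 = 505723; at 30 labels/s that is 04:40:57:13, i.e. DF 04:40:57;13.

04:40:57;13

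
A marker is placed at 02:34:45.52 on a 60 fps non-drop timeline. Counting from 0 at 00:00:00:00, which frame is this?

Total seconds to the label: (2 × 3600 + 34 × 60 + 45) = 9285.
Frame index = 9285 × 60 + 52 = 557152.

frame 557152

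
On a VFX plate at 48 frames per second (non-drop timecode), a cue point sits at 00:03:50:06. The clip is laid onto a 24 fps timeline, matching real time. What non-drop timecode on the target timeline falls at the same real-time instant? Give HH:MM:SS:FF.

00:03:50:03

Source frame index: (0×3600 + 3×60 + 50) × 48 + 6 = 11046.
Real time: 11046 / (48) = 1841/8 s.
Target frame: (1841/8) × (24) = 5523.
At 24 labels/s: frame 5523 → 00:03:50:03.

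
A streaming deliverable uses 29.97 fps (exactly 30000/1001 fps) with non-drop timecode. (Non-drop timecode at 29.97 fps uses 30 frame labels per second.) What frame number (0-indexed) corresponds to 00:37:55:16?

frame 68266

Total seconds to the label: (0 × 3600 + 37 × 60 + 55) = 2275.
Frame index = 2275 × 30 + 16 = 68266.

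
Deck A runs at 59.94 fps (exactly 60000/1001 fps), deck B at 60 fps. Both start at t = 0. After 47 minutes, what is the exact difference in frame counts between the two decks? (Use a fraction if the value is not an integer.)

47 min = 2820 s.
A emits 60000/1001 × 2820 = 169200000/1001 frames; B emits 60 × 2820 = 169200.
Difference = 169200/1001 frames (≈ 169.0310); B is ahead of A.

169200/1001 frames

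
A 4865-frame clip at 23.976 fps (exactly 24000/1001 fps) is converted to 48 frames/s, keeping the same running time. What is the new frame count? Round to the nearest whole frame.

9740 frames

Frames at target rate = 4865 × (48) / (24000/1001) = 973973/100 ≈ 9739.730.
Nearest whole frame: 9740.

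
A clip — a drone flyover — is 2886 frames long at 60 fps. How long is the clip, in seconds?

Running time = 2886 / (60) = 48.1 s.

48.1 seconds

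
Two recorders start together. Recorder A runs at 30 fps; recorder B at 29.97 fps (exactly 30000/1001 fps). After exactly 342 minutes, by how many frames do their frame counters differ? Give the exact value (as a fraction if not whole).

342 min = 20520 s.
A emits 30 × 20520 = 615600 frames; B emits 30000/1001 × 20520 = 615600000/1001.
Difference = 615600/1001 frames (≈ 614.9850); B is behind A.

615600/1001 frames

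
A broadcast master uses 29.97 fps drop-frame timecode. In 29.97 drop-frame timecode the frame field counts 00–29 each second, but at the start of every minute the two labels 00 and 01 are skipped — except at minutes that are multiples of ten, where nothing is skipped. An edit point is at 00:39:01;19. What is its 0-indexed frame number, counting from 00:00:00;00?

70177

Complete 10-minute blocks: 3, each 17982 frames → 53946.
Remaining 9 whole minutes in the current block: 1800 + 8 × 1798 = 16184 frames.
Within the current minute: 1 × 30 + 19 − 2 = 47 (labels ;00/;01 skipped at this minute). Total = 53946 + 16184 + 47 = 70177.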